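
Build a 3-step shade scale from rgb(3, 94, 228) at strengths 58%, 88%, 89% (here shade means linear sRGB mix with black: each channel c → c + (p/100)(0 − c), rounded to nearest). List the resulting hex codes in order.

#012760, #000b1b, #000a19

58%: (3 − 1.74 = 1.26→1, 94 − 54.52 = 39.48→39, 228 − 132.24 = 95.76→96) → #012760
88%: (3 − 2.64 = 0.36→0, 94 − 82.72 = 11.28→11, 228 − 200.64 = 27.36→27) → #000b1b
89%: (3 − 2.67 = 0.33→0, 94 − 83.66 = 10.34→10, 228 − 202.92 = 25.08→25) → #000a19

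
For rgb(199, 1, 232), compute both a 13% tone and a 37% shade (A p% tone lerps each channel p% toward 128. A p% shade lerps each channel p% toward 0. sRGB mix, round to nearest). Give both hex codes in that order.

#be12da, #7d0192

13% tone:
  R: 199 − 9.23 = 189.77 → 190
  G: 1 + 0.13×(128−1) = 1 + 16.51 = 17.51 → 18
  B: 232 − 13.52 = 218.48 → 218
  → #be12da
37% shade:
  R: 199 + 0.37×(0−199) = 199 − 73.63 = 125.37 → 125
  G: 1 + 0.37×(0−1) = 1 − 0.37 = 0.63 → 1
  B: 232 + 0.37×(0−232) = 232 − 85.84 = 146.16 → 146
  → #7d0192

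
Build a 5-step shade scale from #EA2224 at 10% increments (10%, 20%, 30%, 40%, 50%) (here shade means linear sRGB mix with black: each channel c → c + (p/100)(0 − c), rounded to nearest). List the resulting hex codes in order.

#D31F20, #BB1B1D, #A41819, #8C1416, #751112

#EA2224 is rgb(234, 34, 36).
10%: (234 − 23.4 = 210.6→211, 34 − 3.4 = 30.6→31, 36 − 3.6 = 32.4→32) → #D31F20
20%: (234 − 46.8 = 187.2→187, 34 − 6.8 = 27.2→27, 36 − 7.2 = 28.8→29) → #BB1B1D
30%: (234 − 70.2 = 163.8→164, 34 − 10.2 = 23.8→24, 36 − 10.8 = 25.2→25) → #A41819
40%: (234 − 93.6 = 140.4→140, 34 − 13.6 = 20.4→20, 36 − 14.4 = 21.6→22) → #8C1416
50%: (234 − 117 = 117→117, 34 − 17 = 17→17, 36 − 18 = 18→18) → #751112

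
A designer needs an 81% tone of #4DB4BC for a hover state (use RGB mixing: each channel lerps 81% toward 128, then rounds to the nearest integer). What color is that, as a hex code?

#768A8B

#4DB4BC is rgb(77, 180, 188).
Lerp each channel 81% toward 128:
  R: 77 + 41.31 = 118.31 → 118
  G: 180 − 42.12 = 137.88 → 138
  B: 188 − 48.6 = 139.4 → 139
rgb(118, 138, 139) = #768A8B.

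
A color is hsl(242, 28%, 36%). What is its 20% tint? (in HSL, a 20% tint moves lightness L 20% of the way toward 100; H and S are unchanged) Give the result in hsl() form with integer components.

hsl(242, 28%, 49%)

L moves 20% from 36 toward 100: 36 + 12.8 = 48.8 → 49.
H and S are unchanged.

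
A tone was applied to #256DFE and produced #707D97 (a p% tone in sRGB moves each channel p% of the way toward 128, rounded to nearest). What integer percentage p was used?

82%

#256DFE is rgb(37, 109, 254); #707D97 is rgb(112, 125, 151).
On the B channel (widest range): 151 ≈ 254 + (p/100)(128 − 254), so p ≈ 100×(151 − 254)/(128 − 254) = -10300/-126 = 81.75.
p = 82 reproduces all three channels after rounding.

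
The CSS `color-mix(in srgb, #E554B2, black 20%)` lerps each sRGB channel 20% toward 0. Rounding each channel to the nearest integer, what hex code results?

#B7438E

#E554B2 is rgb(229, 84, 178).
Per channel, c → c + 0.2(0 − c):
  R: 229 + 0.2×(0−229) = 229 − 45.8 = 183.2 → 183
  G: 84 + 0.2×(0−84) = 84 − 16.8 = 67.2 → 67
  B: 178 − 35.6 = 142.4 → 142
rgb(183, 67, 142) = #B7438E.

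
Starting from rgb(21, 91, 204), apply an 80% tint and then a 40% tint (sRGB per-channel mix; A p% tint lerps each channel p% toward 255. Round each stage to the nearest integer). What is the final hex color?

Per channel, c → c + 0.8(255 − c):
  R: 21 + 187.2 = 208.2 → 208
  G: 91 + 0.8×(255−91) = 91 + 131.2 = 222.2 → 222
  B: 204 + 0.8×(255−204) = 204 + 40.8 = 244.8 → 245
After the tint: rgb(208, 222, 245) = #D0DEF5.
Per channel, c → c + 0.4(255 − c):
  R: 208 + 18.8 = 226.8 → 227
  G: 222 + 0.4×(255−222) = 222 + 13.2 = 235.2 → 235
  B: 245 + 0.4×(255−245) = 245 + 4 = 249 → 249
rgb(227, 235, 249) = #E3EBF9.

#E3EBF9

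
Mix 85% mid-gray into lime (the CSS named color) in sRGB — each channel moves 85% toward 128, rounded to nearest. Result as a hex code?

CSS lime is rgb(0, 255, 0).
Lerp each channel 85% toward 128:
  R: 0 + 0.85×(128−0) = 0 + 108.8 = 108.8 → 109
  G: 255 + 0.85×(128−255) = 255 − 107.95 = 147.05 → 147
  B: 0 + 108.8 = 108.8 → 109
rgb(109, 147, 109) = #6D936D.

#6D936D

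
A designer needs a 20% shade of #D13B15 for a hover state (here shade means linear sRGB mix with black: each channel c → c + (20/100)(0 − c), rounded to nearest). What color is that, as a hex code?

#D13B15 is rgb(209, 59, 21).
Per channel, c → c + 0.2(0 − c):
  R: 209 − 41.8 = 167.2 → 167
  G: 59 − 11.8 = 47.2 → 47
  B: 21 + 0.2×(0−21) = 21 − 4.2 = 16.8 → 17
rgb(167, 47, 17) = #A72F11.

#A72F11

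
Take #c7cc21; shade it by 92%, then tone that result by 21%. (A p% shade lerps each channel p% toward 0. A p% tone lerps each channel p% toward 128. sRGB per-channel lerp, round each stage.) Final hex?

#c7cc21 is rgb(199, 204, 33).
A 92% shade moves each channel 92% toward 0:
  R: 199 + 0.92×(0−199) = 199 − 183.08 = 15.92 → 16
  G: 204 + 0.92×(0−204) = 204 − 187.68 = 16.32 → 16
  B: 33 − 30.36 = 2.64 → 3
After the shade: rgb(16, 16, 3) = #101003.
Per channel, c → c + 0.21(128 − c):
  R: 16 + 0.21×(128−16) = 16 + 23.52 = 39.52 → 40
  G: 16 + 23.52 = 39.52 → 40
  B: 3 + 0.21×(128−3) = 3 + 26.25 = 29.25 → 29
rgb(40, 40, 29) = #28281d.

#28281d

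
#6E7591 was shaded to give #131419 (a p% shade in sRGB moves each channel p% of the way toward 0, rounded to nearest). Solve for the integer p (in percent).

#6E7591 is rgb(110, 117, 145); #131419 is rgb(19, 20, 25).
On the B channel (widest range): 25 ≈ 145 + (p/100)(0 − 145), so p ≈ 100×(25 − 145)/(0 − 145) = -12000/-145 = 82.76.
p = 83 reproduces all three channels after rounding.

83%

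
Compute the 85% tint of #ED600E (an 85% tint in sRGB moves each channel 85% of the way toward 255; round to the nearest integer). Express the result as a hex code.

#FCE7DB

#ED600E is rgb(237, 96, 14).
An 85% tint moves each channel 85% toward 255:
  R: 237 + 0.85×(255−237) = 237 + 15.3 = 252.3 → 252
  G: 96 + 0.85×(255−96) = 96 + 135.15 = 231.15 → 231
  B: 14 + 0.85×(255−14) = 14 + 204.85 = 218.85 → 219
rgb(252, 231, 219) = #FCE7DB.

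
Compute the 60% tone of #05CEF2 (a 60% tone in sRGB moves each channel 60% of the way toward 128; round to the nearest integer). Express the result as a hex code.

#05CEF2 is rgb(5, 206, 242).
Lerp each channel 60% toward 128:
  R: 5 + 73.8 = 78.8 → 79
  G: 206 + 0.6×(128−206) = 206 − 46.8 = 159.2 → 159
  B: 242 + 0.6×(128−242) = 242 − 68.4 = 173.6 → 174
rgb(79, 159, 174) = #4F9FAE.

#4F9FAE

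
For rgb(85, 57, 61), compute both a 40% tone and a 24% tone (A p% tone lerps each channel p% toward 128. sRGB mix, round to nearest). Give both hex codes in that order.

40% tone:
  R: 85 + 0.4×(128−85) = 85 + 17.2 = 102.2 → 102
  G: 57 + 0.4×(128−57) = 57 + 28.4 = 85.4 → 85
  B: 61 + 26.8 = 87.8 → 88
  → #665558
24% tone:
  R: 85 + 0.24×(128−85) = 85 + 10.32 = 95.32 → 95
  G: 57 + 0.24×(128−57) = 57 + 17.04 = 74.04 → 74
  B: 61 + 0.24×(128−61) = 61 + 16.08 = 77.08 → 77
  → #5F4A4D

#665558, #5F4A4D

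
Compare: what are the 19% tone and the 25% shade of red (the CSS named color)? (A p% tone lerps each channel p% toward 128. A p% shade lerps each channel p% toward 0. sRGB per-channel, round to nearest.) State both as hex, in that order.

#e71818, #bf0000

CSS red is rgb(255, 0, 0).
19% tone:
  R: 255 − 24.13 = 230.87 → 231
  G: 0 + 0.19×(128−0) = 0 + 24.32 = 24.32 → 24
  B: 0 + 0.19×(128−0) = 0 + 24.32 = 24.32 → 24
  → #e71818
25% shade:
  R: 255 + 0.25×(0−255) = 255 − 63.75 = 191.25 → 191
  G: 0 + 0 = 0 → 0
  B: 0 + 0.25×(0−0) = 0 + 0 = 0 → 0
  → #bf0000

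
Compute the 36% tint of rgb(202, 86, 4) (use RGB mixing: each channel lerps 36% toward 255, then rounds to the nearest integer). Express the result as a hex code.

#DD935E

A 36% tint moves each channel 36% toward 255:
  R: 202 + 0.36×(255−202) = 202 + 19.08 = 221.08 → 221
  G: 86 + 0.36×(255−86) = 86 + 60.84 = 146.84 → 147
  B: 4 + 0.36×(255−4) = 4 + 90.36 = 94.36 → 94
rgb(221, 147, 94) = #DD935E.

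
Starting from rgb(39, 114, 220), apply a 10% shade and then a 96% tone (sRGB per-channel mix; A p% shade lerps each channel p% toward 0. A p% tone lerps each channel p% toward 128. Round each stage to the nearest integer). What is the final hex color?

Per channel, c → c + 0.1(0 − c):
  R: 39 + 0.1×(0−39) = 39 − 3.9 = 35.1 → 35
  G: 114 − 11.4 = 102.6 → 103
  B: 220 + 0.1×(0−220) = 220 − 22 = 198 → 198
After the shade: rgb(35, 103, 198) = #2367C6.
Per channel, c → c + 0.96(128 − c):
  R: 35 + 0.96×(128−35) = 35 + 89.28 = 124.28 → 124
  G: 103 + 0.96×(128−103) = 103 + 24 = 127 → 127
  B: 198 − 67.2 = 130.8 → 131
rgb(124, 127, 131) = #7C7F83.

#7C7F83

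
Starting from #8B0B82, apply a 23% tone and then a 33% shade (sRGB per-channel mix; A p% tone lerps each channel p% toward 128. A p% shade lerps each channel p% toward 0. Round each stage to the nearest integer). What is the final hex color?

#5B1957

#8B0B82 is rgb(139, 11, 130).
A 23% tone moves each channel 23% toward 128:
  R: 139 + 0.23×(128−139) = 139 − 2.53 = 136.47 → 136
  G: 11 + 0.23×(128−11) = 11 + 26.91 = 37.91 → 38
  B: 130 − 0.46 = 129.54 → 130
After the tone: rgb(136, 38, 130) = #882682.
Per channel, c → c + 0.33(0 − c):
  R: 136 + 0.33×(0−136) = 136 − 44.88 = 91.12 → 91
  G: 38 + 0.33×(0−38) = 38 − 12.54 = 25.46 → 25
  B: 130 + 0.33×(0−130) = 130 − 42.9 = 87.1 → 87
rgb(91, 25, 87) = #5B1957.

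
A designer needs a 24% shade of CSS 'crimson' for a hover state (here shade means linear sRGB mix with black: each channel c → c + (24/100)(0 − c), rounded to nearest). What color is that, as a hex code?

#a70f2e

CSS crimson is rgb(220, 20, 60).
A 24% shade moves each channel 24% toward 0:
  R: 220 + 0.24×(0−220) = 220 − 52.8 = 167.2 → 167
  G: 20 + 0.24×(0−20) = 20 − 4.8 = 15.2 → 15
  B: 60 + 0.24×(0−60) = 60 − 14.4 = 45.6 → 46
rgb(167, 15, 46) = #a70f2e.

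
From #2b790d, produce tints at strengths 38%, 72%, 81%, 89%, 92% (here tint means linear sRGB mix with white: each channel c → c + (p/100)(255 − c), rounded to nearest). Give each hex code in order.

#7cac69, #c4d9bb, #d7e6d1, #e8f0e4, #eef4ec

#2b790d is rgb(43, 121, 13).
38%: (43 + 80.56 = 123.56→124, 121 + 50.92 = 171.92→172, 13 + 91.96 = 104.96→105) → #7cac69
72%: (43 + 152.64 = 195.64→196, 121 + 96.48 = 217.48→217, 13 + 174.24 = 187.24→187) → #c4d9bb
81%: (43 + 171.72 = 214.72→215, 121 + 108.54 = 229.54→230, 13 + 196.02 = 209.02→209) → #d7e6d1
89%: (43 + 188.68 = 231.68→232, 121 + 119.26 = 240.26→240, 13 + 215.38 = 228.38→228) → #e8f0e4
92%: (43 + 195.04 = 238.04→238, 121 + 123.28 = 244.28→244, 13 + 222.64 = 235.64→236) → #eef4ec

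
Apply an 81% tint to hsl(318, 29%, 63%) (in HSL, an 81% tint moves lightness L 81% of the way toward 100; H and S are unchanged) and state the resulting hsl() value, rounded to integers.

hsl(318, 29%, 93%)

L moves 81% from 63 toward 100: 63 + 29.97 = 92.97 → 93.
H and S are unchanged.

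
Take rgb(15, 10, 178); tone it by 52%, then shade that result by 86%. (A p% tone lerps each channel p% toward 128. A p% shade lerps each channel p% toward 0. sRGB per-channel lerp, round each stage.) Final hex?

#0a0a15

A 52% tone moves each channel 52% toward 128:
  R: 15 + 58.76 = 73.76 → 74
  G: 10 + 0.52×(128−10) = 10 + 61.36 = 71.36 → 71
  B: 178 + 0.52×(128−178) = 178 − 26 = 152 → 152
After the tone: rgb(74, 71, 152) = #4a4798.
An 86% shade moves each channel 86% toward 0:
  R: 74 − 63.64 = 10.36 → 10
  G: 71 − 61.06 = 9.94 → 10
  B: 152 + 0.86×(0−152) = 152 − 130.72 = 21.28 → 21
rgb(10, 10, 21) = #0a0a15.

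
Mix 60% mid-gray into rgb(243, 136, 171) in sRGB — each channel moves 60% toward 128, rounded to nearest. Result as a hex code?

#ae8391

A 60% tone moves each channel 60% toward 128:
  R: 243 − 69 = 174 → 174
  G: 136 + 0.6×(128−136) = 136 − 4.8 = 131.2 → 131
  B: 171 + 0.6×(128−171) = 171 − 25.8 = 145.2 → 145
rgb(174, 131, 145) = #ae8391.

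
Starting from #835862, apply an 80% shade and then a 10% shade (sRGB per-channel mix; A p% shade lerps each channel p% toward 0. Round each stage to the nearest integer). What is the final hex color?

#171012

#835862 is rgb(131, 88, 98).
An 80% shade moves each channel 80% toward 0:
  R: 131 + 0.8×(0−131) = 131 − 104.8 = 26.2 → 26
  G: 88 + 0.8×(0−88) = 88 − 70.4 = 17.6 → 18
  B: 98 + 0.8×(0−98) = 98 − 78.4 = 19.6 → 20
After the shade: rgb(26, 18, 20) = #1A1214.
Lerp each channel 10% toward 0:
  R: 26 + 0.1×(0−26) = 26 − 2.6 = 23.4 → 23
  G: 18 + 0.1×(0−18) = 18 − 1.8 = 16.2 → 16
  B: 20 − 2 = 18 → 18
rgb(23, 16, 18) = #171012.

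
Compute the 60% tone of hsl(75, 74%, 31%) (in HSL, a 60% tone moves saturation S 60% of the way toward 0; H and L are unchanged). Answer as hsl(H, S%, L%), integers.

hsl(75, 30%, 31%)

S moves 60% from 74 toward 0: 74 − 44.4 = 29.6 → 30.
H and L are unchanged.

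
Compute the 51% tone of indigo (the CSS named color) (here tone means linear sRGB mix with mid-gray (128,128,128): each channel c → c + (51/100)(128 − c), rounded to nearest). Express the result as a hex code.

#664181

CSS indigo is rgb(75, 0, 130).
Lerp each channel 51% toward 128:
  R: 75 + 27.03 = 102.03 → 102
  G: 0 + 0.51×(128−0) = 0 + 65.28 = 65.28 → 65
  B: 130 − 1.02 = 128.98 → 129
rgb(102, 65, 129) = #664181.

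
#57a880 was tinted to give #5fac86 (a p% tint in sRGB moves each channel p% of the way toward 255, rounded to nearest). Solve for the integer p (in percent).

5%

#57a880 is rgb(87, 168, 128); #5fac86 is rgb(95, 172, 134).
On the R channel (widest range): 95 ≈ 87 + (p/100)(255 − 87), so p ≈ 100×(95 − 87)/(255 − 87) = 800/168 = 4.76.
p = 5 reproduces all three channels after rounding.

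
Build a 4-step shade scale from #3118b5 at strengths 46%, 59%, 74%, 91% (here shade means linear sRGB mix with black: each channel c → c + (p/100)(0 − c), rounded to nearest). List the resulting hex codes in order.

#3118b5 is rgb(49, 24, 181).
46%: (49 − 22.54 = 26.46→26, 24 − 11.04 = 12.96→13, 181 − 83.26 = 97.74→98) → #1a0d62
59%: (49 − 28.91 = 20.09→20, 24 − 14.16 = 9.84→10, 181 − 106.79 = 74.21→74) → #140a4a
74%: (49 − 36.26 = 12.74→13, 24 − 17.76 = 6.24→6, 181 − 133.94 = 47.06→47) → #0d062f
91%: (49 − 44.59 = 4.41→4, 24 − 21.84 = 2.16→2, 181 − 164.71 = 16.29→16) → #040210

#1a0d62, #140a4a, #0d062f, #040210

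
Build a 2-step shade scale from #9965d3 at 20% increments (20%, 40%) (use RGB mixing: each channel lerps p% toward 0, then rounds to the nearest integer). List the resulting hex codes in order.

#7a51a9, #5c3d7f

#9965d3 is rgb(153, 101, 211).
20%: (153 − 30.6 = 122.4→122, 101 − 20.2 = 80.8→81, 211 − 42.2 = 168.8→169) → #7a51a9
40%: (153 − 61.2 = 91.8→92, 101 − 40.4 = 60.6→61, 211 − 84.4 = 126.6→127) → #5c3d7f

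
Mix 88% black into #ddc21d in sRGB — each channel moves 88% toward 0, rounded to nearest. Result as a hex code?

#1b1703

#ddc21d is rgb(221, 194, 29).
An 88% shade moves each channel 88% toward 0:
  R: 221 + 0.88×(0−221) = 221 − 194.48 = 26.52 → 27
  G: 194 + 0.88×(0−194) = 194 − 170.72 = 23.28 → 23
  B: 29 − 25.52 = 3.48 → 3
rgb(27, 23, 3) = #1b1703.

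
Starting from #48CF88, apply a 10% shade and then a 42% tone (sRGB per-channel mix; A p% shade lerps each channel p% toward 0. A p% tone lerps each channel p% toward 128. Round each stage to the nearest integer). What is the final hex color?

#48CF88 is rgb(72, 207, 136).
A 10% shade moves each channel 10% toward 0:
  R: 72 + 0.1×(0−72) = 72 − 7.2 = 64.8 → 65
  G: 207 − 20.7 = 186.3 → 186
  B: 136 − 13.6 = 122.4 → 122
After the shade: rgb(65, 186, 122) = #41BA7A.
Per channel, c → c + 0.42(128 − c):
  R: 65 + 26.46 = 91.46 → 91
  G: 186 − 24.36 = 161.64 → 162
  B: 122 + 0.42×(128−122) = 122 + 2.52 = 124.52 → 125
rgb(91, 162, 125) = #5BA27D.

#5BA27D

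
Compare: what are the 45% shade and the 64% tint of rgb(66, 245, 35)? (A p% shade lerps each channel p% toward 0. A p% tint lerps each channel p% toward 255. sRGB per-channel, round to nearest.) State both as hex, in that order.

45% shade:
  R: 66 − 29.7 = 36.3 → 36
  G: 245 − 110.25 = 134.75 → 135
  B: 35 − 15.75 = 19.25 → 19
  → #248713
64% tint:
  R: 66 + 0.64×(255−66) = 66 + 120.96 = 186.96 → 187
  G: 245 + 0.64×(255−245) = 245 + 6.4 = 251.4 → 251
  B: 35 + 0.64×(255−35) = 35 + 140.8 = 175.8 → 176
  → #BBFBB0

#248713, #BBFBB0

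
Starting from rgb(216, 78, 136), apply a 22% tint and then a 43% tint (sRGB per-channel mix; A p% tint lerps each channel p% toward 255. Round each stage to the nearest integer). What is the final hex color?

#eeb0ca

Lerp each channel 22% toward 255:
  R: 216 + 0.22×(255−216) = 216 + 8.58 = 224.58 → 225
  G: 78 + 38.94 = 116.94 → 117
  B: 136 + 0.22×(255−136) = 136 + 26.18 = 162.18 → 162
After the tint: rgb(225, 117, 162) = #e175a2.
A 43% tint moves each channel 43% toward 255:
  R: 225 + 12.9 = 237.9 → 238
  G: 117 + 0.43×(255−117) = 117 + 59.34 = 176.34 → 176
  B: 162 + 39.99 = 201.99 → 202
rgb(238, 176, 202) = #eeb0ca.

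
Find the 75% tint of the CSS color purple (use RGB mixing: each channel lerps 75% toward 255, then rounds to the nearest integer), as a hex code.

#dfbfdf

CSS purple is rgb(128, 0, 128).
A 75% tint moves each channel 75% toward 255:
  R: 128 + 95.25 = 223.25 → 223
  G: 0 + 191.25 = 191.25 → 191
  B: 128 + 95.25 = 223.25 → 223
rgb(223, 191, 223) = #dfbfdf.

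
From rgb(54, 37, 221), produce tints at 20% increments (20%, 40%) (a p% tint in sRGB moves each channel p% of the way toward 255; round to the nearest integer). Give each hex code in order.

20%: (54 + 40.2 = 94.2→94, 37 + 43.6 = 80.6→81, 221 + 6.8 = 227.8→228) → #5E51E4
40%: (54 + 80.4 = 134.4→134, 37 + 87.2 = 124.2→124, 221 + 13.6 = 234.6→235) → #867CEB

#5E51E4, #867CEB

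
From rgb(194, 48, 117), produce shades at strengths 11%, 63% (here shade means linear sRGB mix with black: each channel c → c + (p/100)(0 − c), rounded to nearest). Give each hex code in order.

11%: (194 − 21.34 = 172.66→173, 48 − 5.28 = 42.72→43, 117 − 12.87 = 104.13→104) → #AD2B68
63%: (194 − 122.22 = 71.78→72, 48 − 30.24 = 17.76→18, 117 − 73.71 = 43.29→43) → #48122B

#AD2B68, #48122B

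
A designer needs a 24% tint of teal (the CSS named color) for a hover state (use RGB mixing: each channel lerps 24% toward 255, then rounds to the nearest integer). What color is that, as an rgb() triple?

rgb(61, 158, 158)

CSS teal is rgb(0, 128, 128).
A 24% tint moves each channel 24% toward 255:
  R: 0 + 61.2 = 61.2 → 61
  G: 128 + 0.24×(255−128) = 128 + 30.48 = 158.48 → 158
  B: 128 + 0.24×(255−128) = 128 + 30.48 = 158.48 → 158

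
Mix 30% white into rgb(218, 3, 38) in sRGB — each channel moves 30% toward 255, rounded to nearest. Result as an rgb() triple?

rgb(229, 79, 103)

A 30% tint moves each channel 30% toward 255:
  R: 218 + 0.3×(255−218) = 218 + 11.1 = 229.1 → 229
  G: 3 + 0.3×(255−3) = 3 + 75.6 = 78.6 → 79
  B: 38 + 0.3×(255−38) = 38 + 65.1 = 103.1 → 103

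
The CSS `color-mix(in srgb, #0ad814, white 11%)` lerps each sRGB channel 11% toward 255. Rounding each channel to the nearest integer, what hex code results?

#0ad814 is rgb(10, 216, 20).
An 11% tint moves each channel 11% toward 255:
  R: 10 + 0.11×(255−10) = 10 + 26.95 = 36.95 → 37
  G: 216 + 0.11×(255−216) = 216 + 4.29 = 220.29 → 220
  B: 20 + 25.85 = 45.85 → 46
rgb(37, 220, 46) = #25dc2e.

#25dc2e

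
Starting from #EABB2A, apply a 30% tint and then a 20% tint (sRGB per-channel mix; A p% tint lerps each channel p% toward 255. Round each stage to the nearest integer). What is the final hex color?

#F3D988

#EABB2A is rgb(234, 187, 42).
A 30% tint moves each channel 30% toward 255:
  R: 234 + 6.3 = 240.3 → 240
  G: 187 + 20.4 = 207.4 → 207
  B: 42 + 63.9 = 105.9 → 106
After the tint: rgb(240, 207, 106) = #F0CF6A.
Per channel, c → c + 0.2(255 − c):
  R: 240 + 3 = 243 → 243
  G: 207 + 9.6 = 216.6 → 217
  B: 106 + 0.2×(255−106) = 106 + 29.8 = 135.8 → 136
rgb(243, 217, 136) = #F3D988.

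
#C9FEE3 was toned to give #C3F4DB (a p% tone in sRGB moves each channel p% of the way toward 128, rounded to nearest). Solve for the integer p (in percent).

8%

#C9FEE3 is rgb(201, 254, 227); #C3F4DB is rgb(195, 244, 219).
On the G channel (widest range): 244 ≈ 254 + (p/100)(128 − 254), so p ≈ 100×(244 − 254)/(128 − 254) = -1000/-126 = 7.94.
p = 8 reproduces all three channels after rounding.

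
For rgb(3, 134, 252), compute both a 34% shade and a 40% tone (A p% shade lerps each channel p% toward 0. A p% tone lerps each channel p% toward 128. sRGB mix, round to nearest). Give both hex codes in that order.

34% shade:
  R: 3 + 0.34×(0−3) = 3 − 1.02 = 1.98 → 2
  G: 134 + 0.34×(0−134) = 134 − 45.56 = 88.44 → 88
  B: 252 − 85.68 = 166.32 → 166
  → #0258A6
40% tone:
  R: 3 + 0.4×(128−3) = 3 + 50 = 53 → 53
  G: 134 + 0.4×(128−134) = 134 − 2.4 = 131.6 → 132
  B: 252 + 0.4×(128−252) = 252 − 49.6 = 202.4 → 202
  → #3584CA

#0258A6, #3584CA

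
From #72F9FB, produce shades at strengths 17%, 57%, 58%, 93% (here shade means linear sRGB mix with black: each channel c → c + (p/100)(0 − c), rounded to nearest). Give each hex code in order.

#5FCFD0, #316B6C, #306969, #081112

#72F9FB is rgb(114, 249, 251).
17%: (114 − 19.38 = 94.62→95, 249 − 42.33 = 206.67→207, 251 − 42.67 = 208.33→208) → #5FCFD0
57%: (114 − 64.98 = 49.02→49, 249 − 141.93 = 107.07→107, 251 − 143.07 = 107.93→108) → #316B6C
58%: (114 − 66.12 = 47.88→48, 249 − 144.42 = 104.58→105, 251 − 145.58 = 105.42→105) → #306969
93%: (114 − 106.02 = 7.98→8, 249 − 231.57 = 17.43→17, 251 − 233.43 = 17.57→18) → #081112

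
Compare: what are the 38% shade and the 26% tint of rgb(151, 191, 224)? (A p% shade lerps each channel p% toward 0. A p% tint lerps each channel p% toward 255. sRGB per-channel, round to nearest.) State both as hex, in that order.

38% shade:
  R: 151 + 0.38×(0−151) = 151 − 57.38 = 93.62 → 94
  G: 191 + 0.38×(0−191) = 191 − 72.58 = 118.42 → 118
  B: 224 + 0.38×(0−224) = 224 − 85.12 = 138.88 → 139
  → #5E768B
26% tint:
  R: 151 + 27.04 = 178.04 → 178
  G: 191 + 0.26×(255−191) = 191 + 16.64 = 207.64 → 208
  B: 224 + 0.26×(255−224) = 224 + 8.06 = 232.06 → 232
  → #B2D0E8

#5E768B, #B2D0E8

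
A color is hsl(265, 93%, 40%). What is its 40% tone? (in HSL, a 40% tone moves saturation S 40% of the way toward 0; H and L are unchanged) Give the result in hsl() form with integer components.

hsl(265, 56%, 40%)

S moves 40% from 93 toward 0: 93 − 37.2 = 55.8 → 56.
H and L are unchanged.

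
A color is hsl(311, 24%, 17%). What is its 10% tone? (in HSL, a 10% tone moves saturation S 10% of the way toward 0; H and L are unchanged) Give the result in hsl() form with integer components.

S moves 10% from 24 toward 0: 24 − 2.4 = 21.6 → 22.
H and L are unchanged.

hsl(311, 22%, 17%)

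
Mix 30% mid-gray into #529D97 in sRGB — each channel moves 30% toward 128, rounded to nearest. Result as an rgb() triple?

#529D97 is rgb(82, 157, 151).
A 30% tone moves each channel 30% toward 128:
  R: 82 + 0.3×(128−82) = 82 + 13.8 = 95.8 → 96
  G: 157 − 8.7 = 148.3 → 148
  B: 151 + 0.3×(128−151) = 151 − 6.9 = 144.1 → 144

rgb(96, 148, 144)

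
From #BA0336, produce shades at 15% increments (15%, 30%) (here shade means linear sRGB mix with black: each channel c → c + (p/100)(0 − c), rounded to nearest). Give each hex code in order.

#BA0336 is rgb(186, 3, 54).
15%: (186 − 27.9 = 158.1→158, 3→3, 54 − 8.1 = 45.9→46) → #9E032E
30%: (186 − 55.8 = 130.2→130, 3 − 0.9 = 2.1→2, 54 − 16.2 = 37.8→38) → #820226

#9E032E, #820226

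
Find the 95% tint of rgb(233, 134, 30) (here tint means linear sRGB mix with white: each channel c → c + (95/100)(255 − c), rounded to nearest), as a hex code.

#fef9f4

Lerp each channel 95% toward 255:
  R: 233 + 20.9 = 253.9 → 254
  G: 134 + 0.95×(255−134) = 134 + 114.95 = 248.95 → 249
  B: 30 + 0.95×(255−30) = 30 + 213.75 = 243.75 → 244
rgb(254, 249, 244) = #fef9f4.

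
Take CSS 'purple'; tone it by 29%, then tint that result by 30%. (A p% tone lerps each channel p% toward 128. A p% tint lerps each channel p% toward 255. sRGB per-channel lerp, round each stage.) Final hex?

#a666a6

CSS purple is rgb(128, 0, 128).
Lerp each channel 29% toward 128:
  R: 128 + 0.29×(128−128) = 128 + 0 = 128 → 128
  G: 0 + 37.12 = 37.12 → 37
  B: 128 + 0.29×(128−128) = 128 + 0 = 128 → 128
After the tone: rgb(128, 37, 128) = #802580.
Lerp each channel 30% toward 255:
  R: 128 + 38.1 = 166.1 → 166
  G: 37 + 0.3×(255−37) = 37 + 65.4 = 102.4 → 102
  B: 128 + 0.3×(255−128) = 128 + 38.1 = 166.1 → 166
rgb(166, 102, 166) = #a666a6.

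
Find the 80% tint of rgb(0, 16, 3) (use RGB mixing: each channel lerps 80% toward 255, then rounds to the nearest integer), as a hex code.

Per channel, c → c + 0.8(255 − c):
  R: 0 + 0.8×(255−0) = 0 + 204 = 204 → 204
  G: 16 + 0.8×(255−16) = 16 + 191.2 = 207.2 → 207
  B: 3 + 0.8×(255−3) = 3 + 201.6 = 204.6 → 205
rgb(204, 207, 205) = #CCCFCD.

#CCCFCD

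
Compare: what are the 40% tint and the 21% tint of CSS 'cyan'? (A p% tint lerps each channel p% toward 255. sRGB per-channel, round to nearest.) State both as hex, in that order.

#66ffff, #36ffff

CSS cyan is rgb(0, 255, 255).
40% tint:
  R: 0 + 102 = 102 → 102
  G: 255 + 0.4×(255−255) = 255 + 0 = 255 → 255
  B: 255 + 0.4×(255−255) = 255 + 0 = 255 → 255
  → #66ffff
21% tint:
  R: 0 + 0.21×(255−0) = 0 + 53.55 = 53.55 → 54
  G: 255 + 0.21×(255−255) = 255 + 0 = 255 → 255
  B: 255 + 0 = 255 → 255
  → #36ffff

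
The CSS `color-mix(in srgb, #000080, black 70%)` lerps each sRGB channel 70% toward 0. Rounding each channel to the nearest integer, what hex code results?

#000026

#000080 is rgb(0, 0, 128).
Per channel, c → c + 0.7(0 − c):
  R: 0 + 0.7×(0−0) = 0 + 0 = 0 → 0
  G: 0 + 0.7×(0−0) = 0 + 0 = 0 → 0
  B: 128 − 89.6 = 38.4 → 38
rgb(0, 0, 38) = #000026.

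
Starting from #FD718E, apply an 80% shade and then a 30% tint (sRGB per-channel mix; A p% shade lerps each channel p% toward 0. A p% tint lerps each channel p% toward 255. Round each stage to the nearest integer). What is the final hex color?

#FD718E is rgb(253, 113, 142).
Per channel, c → c + 0.8(0 − c):
  R: 253 + 0.8×(0−253) = 253 − 202.4 = 50.6 → 51
  G: 113 − 90.4 = 22.6 → 23
  B: 142 − 113.6 = 28.4 → 28
After the shade: rgb(51, 23, 28) = #33171C.
A 30% tint moves each channel 30% toward 255:
  R: 51 + 61.2 = 112.2 → 112
  G: 23 + 69.6 = 92.6 → 93
  B: 28 + 0.3×(255−28) = 28 + 68.1 = 96.1 → 96
rgb(112, 93, 96) = #705D60.

#705D60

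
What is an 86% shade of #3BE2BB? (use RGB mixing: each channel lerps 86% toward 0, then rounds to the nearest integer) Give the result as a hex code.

#3BE2BB is rgb(59, 226, 187).
Lerp each channel 86% toward 0:
  R: 59 + 0.86×(0−59) = 59 − 50.74 = 8.26 → 8
  G: 226 − 194.36 = 31.64 → 32
  B: 187 − 160.82 = 26.18 → 26
rgb(8, 32, 26) = #08201A.

#08201A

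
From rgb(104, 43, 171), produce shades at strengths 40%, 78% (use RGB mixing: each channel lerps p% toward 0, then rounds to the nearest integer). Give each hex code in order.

#3E1A67, #170926

40%: (104 − 41.6 = 62.4→62, 43 − 17.2 = 25.8→26, 171 − 68.4 = 102.6→103) → #3E1A67
78%: (104 − 81.12 = 22.88→23, 43 − 33.54 = 9.46→9, 171 − 133.38 = 37.62→38) → #170926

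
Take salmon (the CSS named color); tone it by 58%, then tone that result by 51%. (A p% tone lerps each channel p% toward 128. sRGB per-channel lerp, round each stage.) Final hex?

CSS salmon is rgb(250, 128, 114).
Lerp each channel 58% toward 128:
  R: 250 − 70.76 = 179.24 → 179
  G: 128 + 0.58×(128−128) = 128 + 0 = 128 → 128
  B: 114 + 0.58×(128−114) = 114 + 8.12 = 122.12 → 122
After the tone: rgb(179, 128, 122) = #b3807a.
Lerp each channel 51% toward 128:
  R: 179 − 26.01 = 152.99 → 153
  G: 128 + 0 = 128 → 128
  B: 122 + 3.06 = 125.06 → 125
rgb(153, 128, 125) = #99807d.

#99807d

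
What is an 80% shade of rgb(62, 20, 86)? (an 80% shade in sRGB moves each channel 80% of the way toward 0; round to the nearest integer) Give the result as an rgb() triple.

rgb(12, 4, 17)

An 80% shade moves each channel 80% toward 0:
  R: 62 − 49.6 = 12.4 → 12
  G: 20 − 16 = 4 → 4
  B: 86 + 0.8×(0−86) = 86 − 68.8 = 17.2 → 17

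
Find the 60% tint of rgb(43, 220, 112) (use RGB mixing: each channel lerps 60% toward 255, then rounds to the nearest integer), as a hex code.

A 60% tint moves each channel 60% toward 255:
  R: 43 + 127.2 = 170.2 → 170
  G: 220 + 0.6×(255−220) = 220 + 21 = 241 → 241
  B: 112 + 85.8 = 197.8 → 198
rgb(170, 241, 198) = #aaf1c6.

#aaf1c6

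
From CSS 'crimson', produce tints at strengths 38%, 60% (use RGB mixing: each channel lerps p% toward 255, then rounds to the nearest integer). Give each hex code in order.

CSS crimson is rgb(220, 20, 60).
38%: (220 + 13.3 = 233.3→233, 20 + 89.3 = 109.3→109, 60 + 74.1 = 134.1→134) → #e96d86
60%: (220 + 21 = 241→241, 20 + 141 = 161→161, 60 + 117 = 177→177) → #f1a1b1

#e96d86, #f1a1b1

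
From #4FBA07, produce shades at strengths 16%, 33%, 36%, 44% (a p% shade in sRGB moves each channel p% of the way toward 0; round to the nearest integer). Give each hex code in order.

#429C06, #357D05, #337704, #2C6804

#4FBA07 is rgb(79, 186, 7).
16%: (79 − 12.64 = 66.36→66, 186 − 29.76 = 156.24→156, 7 − 1.12 = 5.88→6) → #429C06
33%: (79 − 26.07 = 52.93→53, 186 − 61.38 = 124.62→125, 7 − 2.31 = 4.69→5) → #357D05
36%: (79 − 28.44 = 50.56→51, 186 − 66.96 = 119.04→119, 7 − 2.52 = 4.48→4) → #337704
44%: (79 − 34.76 = 44.24→44, 186 − 81.84 = 104.16→104, 7 − 3.08 = 3.92→4) → #2C6804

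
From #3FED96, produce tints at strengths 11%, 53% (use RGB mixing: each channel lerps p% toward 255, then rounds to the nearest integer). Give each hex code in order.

#54EFA2, #A5F7CE

#3FED96 is rgb(63, 237, 150).
11%: (63 + 21.12 = 84.12→84, 237 + 1.98 = 238.98→239, 150 + 11.55 = 161.55→162) → #54EFA2
53%: (63 + 101.76 = 164.76→165, 237 + 9.54 = 246.54→247, 150 + 55.65 = 205.65→206) → #A5F7CE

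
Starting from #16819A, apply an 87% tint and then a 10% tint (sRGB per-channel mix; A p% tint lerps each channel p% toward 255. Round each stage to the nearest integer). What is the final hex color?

#16819A is rgb(22, 129, 154).
An 87% tint moves each channel 87% toward 255:
  R: 22 + 0.87×(255−22) = 22 + 202.71 = 224.71 → 225
  G: 129 + 0.87×(255−129) = 129 + 109.62 = 238.62 → 239
  B: 154 + 0.87×(255−154) = 154 + 87.87 = 241.87 → 242
After the tint: rgb(225, 239, 242) = #E1EFF2.
Lerp each channel 10% toward 255:
  R: 225 + 3 = 228 → 228
  G: 239 + 0.1×(255−239) = 239 + 1.6 = 240.6 → 241
  B: 242 + 1.3 = 243.3 → 243
rgb(228, 241, 243) = #E4F1F3.

#E4F1F3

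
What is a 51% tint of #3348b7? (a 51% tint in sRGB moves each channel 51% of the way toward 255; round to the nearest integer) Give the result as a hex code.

#3348b7 is rgb(51, 72, 183).
Lerp each channel 51% toward 255:
  R: 51 + 0.51×(255−51) = 51 + 104.04 = 155.04 → 155
  G: 72 + 0.51×(255−72) = 72 + 93.33 = 165.33 → 165
  B: 183 + 0.51×(255−183) = 183 + 36.72 = 219.72 → 220
rgb(155, 165, 220) = #9ba5dc.

#9ba5dc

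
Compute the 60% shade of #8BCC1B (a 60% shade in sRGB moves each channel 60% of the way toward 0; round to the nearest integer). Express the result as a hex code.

#38520B

#8BCC1B is rgb(139, 204, 27).
A 60% shade moves each channel 60% toward 0:
  R: 139 − 83.4 = 55.6 → 56
  G: 204 + 0.6×(0−204) = 204 − 122.4 = 81.6 → 82
  B: 27 + 0.6×(0−27) = 27 − 16.2 = 10.8 → 11
rgb(56, 82, 11) = #38520B.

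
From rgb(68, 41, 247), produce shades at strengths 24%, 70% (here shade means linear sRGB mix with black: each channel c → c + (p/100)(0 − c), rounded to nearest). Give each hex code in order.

#341fbc, #140c4a

24%: (68 − 16.32 = 51.68→52, 41 − 9.84 = 31.16→31, 247 − 59.28 = 187.72→188) → #341fbc
70%: (68 − 47.6 = 20.4→20, 41 − 28.7 = 12.3→12, 247 − 172.9 = 74.1→74) → #140c4a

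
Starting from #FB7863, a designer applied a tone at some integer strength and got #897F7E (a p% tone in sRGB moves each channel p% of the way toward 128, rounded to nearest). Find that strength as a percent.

#FB7863 is rgb(251, 120, 99); #897F7E is rgb(137, 127, 126).
On the R channel (widest range): 137 ≈ 251 + (p/100)(128 − 251), so p ≈ 100×(137 − 251)/(128 − 251) = -11400/-123 = 92.68.
p = 93 reproduces all three channels after rounding.

93%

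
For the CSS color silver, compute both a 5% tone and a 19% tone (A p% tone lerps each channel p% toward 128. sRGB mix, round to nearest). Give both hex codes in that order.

CSS silver is rgb(192, 192, 192).
5% tone:
  R: 192 − 3.2 = 188.8 → 189
  G: 192 + 0.05×(128−192) = 192 − 3.2 = 188.8 → 189
  B: 192 + 0.05×(128−192) = 192 − 3.2 = 188.8 → 189
  → #BDBDBD
19% tone:
  R: 192 + 0.19×(128−192) = 192 − 12.16 = 179.84 → 180
  G: 192 + 0.19×(128−192) = 192 − 12.16 = 179.84 → 180
  B: 192 + 0.19×(128−192) = 192 − 12.16 = 179.84 → 180
  → #B4B4B4

#BDBDBD, #B4B4B4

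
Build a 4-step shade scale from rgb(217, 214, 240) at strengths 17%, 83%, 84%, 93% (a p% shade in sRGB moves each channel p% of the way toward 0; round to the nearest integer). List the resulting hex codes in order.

#b4b2c7, #252429, #232226, #0f0f11

17%: (217 − 36.89 = 180.11→180, 214 − 36.38 = 177.62→178, 240 − 40.8 = 199.2→199) → #b4b2c7
83%: (217 − 180.11 = 36.89→37, 214 − 177.62 = 36.38→36, 240 − 199.2 = 40.8→41) → #252429
84%: (217 − 182.28 = 34.72→35, 214 − 179.76 = 34.24→34, 240 − 201.6 = 38.4→38) → #232226
93%: (217 − 201.81 = 15.19→15, 214 − 199.02 = 14.98→15, 240 − 223.2 = 16.8→17) → #0f0f11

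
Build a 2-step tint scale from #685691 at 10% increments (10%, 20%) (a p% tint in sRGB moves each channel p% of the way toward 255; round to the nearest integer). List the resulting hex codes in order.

#77679C, #8678A7

#685691 is rgb(104, 86, 145).
10%: (104 + 15.1 = 119.1→119, 86 + 16.9 = 102.9→103, 145 + 11 = 156→156) → #77679C
20%: (104 + 30.2 = 134.2→134, 86 + 33.8 = 119.8→120, 145 + 22 = 167→167) → #8678A7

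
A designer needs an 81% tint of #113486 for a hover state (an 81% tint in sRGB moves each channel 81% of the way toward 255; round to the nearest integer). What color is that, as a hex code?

#D2D8E8

#113486 is rgb(17, 52, 134).
Per channel, c → c + 0.81(255 − c):
  R: 17 + 192.78 = 209.78 → 210
  G: 52 + 0.81×(255−52) = 52 + 164.43 = 216.43 → 216
  B: 134 + 0.81×(255−134) = 134 + 98.01 = 232.01 → 232
rgb(210, 216, 232) = #D2D8E8.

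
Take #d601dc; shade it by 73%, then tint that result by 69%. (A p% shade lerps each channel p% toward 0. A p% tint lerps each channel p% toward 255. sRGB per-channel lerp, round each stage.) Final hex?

#c2b0c2

#d601dc is rgb(214, 1, 220).
A 73% shade moves each channel 73% toward 0:
  R: 214 − 156.22 = 57.78 → 58
  G: 1 + 0.73×(0−1) = 1 − 0.73 = 0.27 → 0
  B: 220 − 160.6 = 59.4 → 59
After the shade: rgb(58, 0, 59) = #3a003b.
Per channel, c → c + 0.69(255 − c):
  R: 58 + 0.69×(255−58) = 58 + 135.93 = 193.93 → 194
  G: 0 + 175.95 = 175.95 → 176
  B: 59 + 135.24 = 194.24 → 194
rgb(194, 176, 194) = #c2b0c2.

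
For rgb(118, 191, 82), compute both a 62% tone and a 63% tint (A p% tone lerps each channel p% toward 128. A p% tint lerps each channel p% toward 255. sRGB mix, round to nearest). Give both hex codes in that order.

62% tone:
  R: 118 + 0.62×(128−118) = 118 + 6.2 = 124.2 → 124
  G: 191 + 0.62×(128−191) = 191 − 39.06 = 151.94 → 152
  B: 82 + 28.52 = 110.52 → 111
  → #7c986f
63% tint:
  R: 118 + 0.63×(255−118) = 118 + 86.31 = 204.31 → 204
  G: 191 + 40.32 = 231.32 → 231
  B: 82 + 108.99 = 190.99 → 191
  → #cce7bf

#7c986f, #cce7bf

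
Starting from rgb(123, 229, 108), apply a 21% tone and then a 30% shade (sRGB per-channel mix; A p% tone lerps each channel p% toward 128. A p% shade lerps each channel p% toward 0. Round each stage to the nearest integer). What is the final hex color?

Lerp each channel 21% toward 128:
  R: 123 + 1.05 = 124.05 → 124
  G: 229 + 0.21×(128−229) = 229 − 21.21 = 207.79 → 208
  B: 108 + 4.2 = 112.2 → 112
After the tone: rgb(124, 208, 112) = #7CD070.
Per channel, c → c + 0.3(0 − c):
  R: 124 − 37.2 = 86.8 → 87
  G: 208 + 0.3×(0−208) = 208 − 62.4 = 145.6 → 146
  B: 112 + 0.3×(0−112) = 112 − 33.6 = 78.4 → 78
rgb(87, 146, 78) = #57924E.

#57924E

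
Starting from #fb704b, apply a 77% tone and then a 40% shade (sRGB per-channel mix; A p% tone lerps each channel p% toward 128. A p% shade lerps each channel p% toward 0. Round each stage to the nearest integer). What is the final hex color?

#fb704b is rgb(251, 112, 75).
Per channel, c → c + 0.77(128 − c):
  R: 251 + 0.77×(128−251) = 251 − 94.71 = 156.29 → 156
  G: 112 + 0.77×(128−112) = 112 + 12.32 = 124.32 → 124
  B: 75 + 40.81 = 115.81 → 116
After the tone: rgb(156, 124, 116) = #9c7c74.
A 40% shade moves each channel 40% toward 0:
  R: 156 − 62.4 = 93.6 → 94
  G: 124 − 49.6 = 74.4 → 74
  B: 116 + 0.4×(0−116) = 116 − 46.4 = 69.6 → 70
rgb(94, 74, 70) = #5e4a46.

#5e4a46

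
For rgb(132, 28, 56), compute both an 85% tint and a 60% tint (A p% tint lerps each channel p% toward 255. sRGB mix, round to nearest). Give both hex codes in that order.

85% tint:
  R: 132 + 104.55 = 236.55 → 237
  G: 28 + 0.85×(255−28) = 28 + 192.95 = 220.95 → 221
  B: 56 + 169.15 = 225.15 → 225
  → #EDDDE1
60% tint:
  R: 132 + 0.6×(255−132) = 132 + 73.8 = 205.8 → 206
  G: 28 + 136.2 = 164.2 → 164
  B: 56 + 0.6×(255−56) = 56 + 119.4 = 175.4 → 175
  → #CEA4AF

#EDDDE1, #CEA4AF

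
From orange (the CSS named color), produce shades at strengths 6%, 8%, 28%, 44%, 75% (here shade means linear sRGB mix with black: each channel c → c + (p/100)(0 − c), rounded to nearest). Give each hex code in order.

CSS orange is rgb(255, 165, 0).
6%: (255 − 15.3 = 239.7→240, 165 − 9.9 = 155.1→155, 0→0) → #F09B00
8%: (255 − 20.4 = 234.6→235, 165 − 13.2 = 151.8→152, 0→0) → #EB9800
28%: (255 − 71.4 = 183.6→184, 165 − 46.2 = 118.8→119, 0→0) → #B87700
44%: (255 − 112.2 = 142.8→143, 165 − 72.6 = 92.4→92, 0→0) → #8F5C00
75%: (255 − 191.25 = 63.75→64, 165 − 123.75 = 41.25→41, 0→0) → #402900

#F09B00, #EB9800, #B87700, #8F5C00, #402900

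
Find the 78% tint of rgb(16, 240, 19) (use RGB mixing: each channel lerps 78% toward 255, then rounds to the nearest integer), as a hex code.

#cafccb

A 78% tint moves each channel 78% toward 255:
  R: 16 + 0.78×(255−16) = 16 + 186.42 = 202.42 → 202
  G: 240 + 0.78×(255−240) = 240 + 11.7 = 251.7 → 252
  B: 19 + 184.08 = 203.08 → 203
rgb(202, 252, 203) = #cafccb.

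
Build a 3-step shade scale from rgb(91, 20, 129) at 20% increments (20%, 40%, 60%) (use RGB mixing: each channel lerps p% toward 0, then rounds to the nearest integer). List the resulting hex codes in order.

#491067, #370C4D, #240834

20%: (91 − 18.2 = 72.8→73, 20 − 4 = 16→16, 129 − 25.8 = 103.2→103) → #491067
40%: (91 − 36.4 = 54.6→55, 20 − 8 = 12→12, 129 − 51.6 = 77.4→77) → #370C4D
60%: (91 − 54.6 = 36.4→36, 20 − 12 = 8→8, 129 − 77.4 = 51.6→52) → #240834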